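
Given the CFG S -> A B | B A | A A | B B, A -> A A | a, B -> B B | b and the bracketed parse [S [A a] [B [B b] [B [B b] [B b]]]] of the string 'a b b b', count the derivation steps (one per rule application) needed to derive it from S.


Every bracketed nonterminal node [X ...] in the tree is produced by exactly one rule application.
Reading the tree off as a leftmost derivation:
  Step 1: S  =>  A B   (applied S -> A B)
  Step 2: A B  =>  a B   (applied A -> a)
  Step 3: a B  =>  a B B   (applied B -> B B)
  Step 4: a B B  =>  a b B   (applied B -> b)
  Step 5: a b B  =>  a b B B   (applied B -> B B)
  Step 6: a b B B  =>  a b b B   (applied B -> b)
  Step 7: a b b B  =>  a b b b   (applied B -> b)
Final yield: a b b b
Total rewrite steps: 7

7


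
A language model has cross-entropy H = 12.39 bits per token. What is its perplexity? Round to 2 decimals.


Perplexity formula: PP = 2^H
H = 12.39
PP = 2^12.39
Decompose: 2^12.39 = 2^12 * 2^0.39
2^12 = 4096, 2^0.39 ~ 1.3103934
PP ~ 4096 * 1.3103934 = 5367.3713664
Rounded to 2 decimals: 5367.37

5367.37


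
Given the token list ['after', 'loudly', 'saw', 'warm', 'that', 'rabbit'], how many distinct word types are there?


Listing all tokens and tracking unique types:
  Token 1: 'after' -> NEW (unique so far: 1)
  Token 2: 'loudly' -> NEW (unique so far: 2)
  Token 3: 'saw' -> NEW (unique so far: 3)
  Token 4: 'warm' -> NEW (unique so far: 4)
  Token 5: 'that' -> NEW (unique so far: 5)
  Token 6: 'rabbit' -> NEW (unique so far: 6)
Unique types: ('after', 'loudly', 'rabbit', 'saw', 'that', 'warm')
Vocabulary size: 6

6


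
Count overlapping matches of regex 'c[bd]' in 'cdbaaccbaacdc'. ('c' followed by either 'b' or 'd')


Pattern: c[bd] means 'c' followed by either 'b' or 'd'.
Scanning 'cdbaaccbaacdc' position-by-position:
  Pos 0: window 'cd' -> MATCH
  Pos 1: window 'db' -> no
  Pos 2: window 'ba' -> no
  Pos 3: window 'aa' -> no
  Pos 4: window 'ac' -> no
  Pos 5: window 'cc' -> no
  Pos 6: window 'cb' -> MATCH
  Pos 7: window 'ba' -> no
  Pos 8: window 'aa' -> no
  Pos 9: window 'ac' -> no
  Pos 10: window 'cd' -> MATCH
  Pos 11: window 'dc' -> no
  Pos 12: window 'c' -> no
Total matches: 3

3


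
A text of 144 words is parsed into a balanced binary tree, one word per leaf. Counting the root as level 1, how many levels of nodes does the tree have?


In a balanced binary tree with n leaves the deepest leaf is ceil(log2(n)) edges below the root,
so counting node levels inclusive of root and leaves gives ceil(log2(n)) + 1 levels.
log2(144) = 7.1699
ceil(7.1699) = 8
levels = 8 + 1 = 9

9


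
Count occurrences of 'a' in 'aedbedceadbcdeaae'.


Scanning 'aedbedceadbcdeaae' for 'a':
  Position 0: 'a' -> MATCH (count: 1)
  Position 8: 'a' -> MATCH (count: 2)
  Position 14: 'a' -> MATCH (count: 3)
  Position 15: 'a' -> MATCH (count: 4)
Total occurrences of 'a': 4

4


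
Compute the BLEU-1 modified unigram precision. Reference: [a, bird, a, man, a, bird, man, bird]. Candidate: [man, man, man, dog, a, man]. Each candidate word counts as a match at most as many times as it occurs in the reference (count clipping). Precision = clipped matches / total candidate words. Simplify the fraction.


Reference word counts: {'a': 3, 'bird': 3, 'man': 2}
Checking each candidate word (with clipping):
  'man' -> in reference (ref count 2, used 1/2) -> match (matches: 1)
  'man' -> in reference (ref count 2, used 2/2) -> match (matches: 2)
  'man' -> ref count 2 already used up (2/2) -> clipped, no match (matches: 2)
  'dog' -> not in reference -> no match (matches: 2)
  'a' -> in reference (ref count 3, used 1/3) -> match (matches: 3)
  'man' -> ref count 2 already used up (2/2) -> clipped, no match (matches: 3)
Clipped matches: 3, Candidate length: 6
Precision = 3/6 = 1/2

1/2


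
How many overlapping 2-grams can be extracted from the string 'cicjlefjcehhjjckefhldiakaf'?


String 'cicjlefjcehhjjckefhldiakaf' has length L = 26.
Number of overlapping n-grams = L - n + 1
Substituting: 26 - 2 + 1 = 25

25


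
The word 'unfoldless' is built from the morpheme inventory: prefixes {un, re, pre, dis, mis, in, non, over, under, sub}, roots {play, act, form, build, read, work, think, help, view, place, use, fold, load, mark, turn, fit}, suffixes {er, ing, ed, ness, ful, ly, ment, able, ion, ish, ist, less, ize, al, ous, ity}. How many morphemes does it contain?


Segmenting 'unfoldless' against the inventory:
  'un' -> prefix (morpheme 1)
  'fold' -> root (morpheme 2)
  'less' -> suffix (morpheme 3)
Total morphemes: 3

3


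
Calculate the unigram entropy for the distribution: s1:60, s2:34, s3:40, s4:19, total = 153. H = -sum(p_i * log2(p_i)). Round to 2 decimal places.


Computing entropy H = -sum(p_i * log2(p_i)):
  s1: p = 60/153 = 0.3922, -p*log2(p) = 0.5296
  s2: p = 34/153 = 0.2222, -p*log2(p) = 0.4822
  s3: p = 40/153 = 0.2614, -p*log2(p) = 0.5060
  s4: p = 19/153 = 0.1242, -p*log2(p) = 0.3737
H = sum of terms = 1.8915
Rounded to 2 decimals: 1.89

1.89


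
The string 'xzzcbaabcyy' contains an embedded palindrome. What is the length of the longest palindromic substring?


Scanning 'xzzcbaabcyy' for palindromic substrings.
Substring at positions 3-8: 'cbaabc'.
Check: reverse('cbaabc') = 'cbaabc' -> palindrome confirmed.
Neighbouring characters ('z' / 'y') break symmetry, so it cannot extend further.
No longer palindromic substring exists; longest length = 6

6


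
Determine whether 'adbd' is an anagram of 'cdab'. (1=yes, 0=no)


Sort characters of 'adbd': 'abdd'
Sort characters of 'cdab': 'abcd'
Sorted forms differ -> they are NOT anagrams
Result: 0

0


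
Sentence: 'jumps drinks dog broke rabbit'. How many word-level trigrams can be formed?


Word trigrams from [5] words:
  Trigram 1: (jumps drinks dog)
  Trigram 2: (drinks dog broke)
  Trigram 3: (dog broke rabbit)
Total word trigrams: 5 - 2 = 3

3


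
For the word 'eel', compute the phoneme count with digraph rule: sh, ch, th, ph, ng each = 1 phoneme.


Parsing 'eel' greedily, digraphs first:
  'e' -> vowel phoneme (phonemes so far: 1)
  'e' -> vowel phoneme (phonemes so far: 2)
  'l' -> consonant phoneme (phonemes so far: 3)
Total phonemes: 3

3


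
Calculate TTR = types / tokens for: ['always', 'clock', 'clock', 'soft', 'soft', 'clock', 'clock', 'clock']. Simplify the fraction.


Tokens: 8
Unique types: ('always', 'clock', 'soft') = 3
TTR = 3/8
Already in lowest terms.

3/8


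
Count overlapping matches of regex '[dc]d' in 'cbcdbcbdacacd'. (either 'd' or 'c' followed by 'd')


Pattern: [dc]d means either 'd' or 'c' followed by 'd'.
Scanning 'cbcdbcbdacacd' position-by-position:
  Pos 0: window 'cb' -> no
  Pos 1: window 'bc' -> no
  Pos 2: window 'cd' -> MATCH
  Pos 3: window 'db' -> no
  Pos 4: window 'bc' -> no
  Pos 5: window 'cb' -> no
  Pos 6: window 'bd' -> no
  Pos 7: window 'da' -> no
  Pos 8: window 'ac' -> no
  Pos 9: window 'ca' -> no
  Pos 10: window 'ac' -> no
  Pos 11: window 'cd' -> MATCH
  Pos 12: window 'd' -> no
Total matches: 2

2


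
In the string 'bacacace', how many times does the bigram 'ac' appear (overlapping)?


Scanning 'bacacace' for bigram 'ac':
  Position 0: 'ba' -> no
  Position 1: 'ac' -> MATCH
  Position 2: 'ca' -> no
  Position 3: 'ac' -> MATCH
  Position 4: 'ca' -> no
  Position 5: 'ac' -> MATCH
  Position 6: 'ce' -> no
Total matches: 3

3


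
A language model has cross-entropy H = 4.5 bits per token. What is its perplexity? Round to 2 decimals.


Perplexity formula: PP = 2^H
H = 4.5
PP = 2^4.5
Decompose: 2^4.5 = 2^4 * 2^0.5 = 2^4 * sqrt(2)
2^4 = 16, sqrt(2) ~ 1.4142136
PP ~ 16 * 1.4142136 = 22.6274176
Rounded to 2 decimals: 22.63

22.63


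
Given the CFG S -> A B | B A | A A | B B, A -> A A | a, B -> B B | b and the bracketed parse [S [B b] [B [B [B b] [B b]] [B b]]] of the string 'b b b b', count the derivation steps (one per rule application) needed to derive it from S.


Every bracketed nonterminal node [X ...] in the tree is produced by exactly one rule application.
Reading the tree off as a leftmost derivation:
  Step 1: S  =>  B B   (applied S -> B B)
  Step 2: B B  =>  b B   (applied B -> b)
  Step 3: b B  =>  b B B   (applied B -> B B)
  Step 4: b B B  =>  b B B B   (applied B -> B B)
  Step 5: b B B B  =>  b b B B   (applied B -> b)
  Step 6: b b B B  =>  b b b B   (applied B -> b)
  Step 7: b b b B  =>  b b b b   (applied B -> b)
Final yield: b b b b
Total rewrite steps: 7

7


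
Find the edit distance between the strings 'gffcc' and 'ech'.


Building DP table for s1='gffcc' (len 5) and s2='ech' (len 3):
       e  c  h
    0  1  2  3
  g 1  1  2  3
  f 2  2  2  3
  f 3  3  3  3
  c 4  4  3  4
  c 5  5  4  4
Edit distance = dp[5][3] = 4

4


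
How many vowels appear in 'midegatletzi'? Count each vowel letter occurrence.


Scanning each character of 'midegatletzi':
  Position 1: 'm' -> consonant (running count: 0)
  Position 2: 'i' -> vowel (running count: 1)
  Position 3: 'd' -> consonant (running count: 1)
  Position 4: 'e' -> vowel (running count: 2)
  Position 5: 'g' -> consonant (running count: 2)
  Position 6: 'a' -> vowel (running count: 3)
  Position 7: 't' -> consonant (running count: 3)
  Position 8: 'l' -> consonant (running count: 3)
  Position 9: 'e' -> vowel (running count: 4)
  Position 10: 't' -> consonant (running count: 4)
  Position 11: 'z' -> consonant (running count: 4)
  Position 12: 'i' -> vowel (running count: 5)
Total vowels: 5

5


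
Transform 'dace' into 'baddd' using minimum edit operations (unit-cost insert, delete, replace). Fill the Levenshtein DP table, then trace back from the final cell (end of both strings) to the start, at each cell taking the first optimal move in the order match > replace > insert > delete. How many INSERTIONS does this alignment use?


Edit distance = 4. Backtracking from cell (4, 5) with preference match > replace > insert > delete,
then listing the resulting alignment 'dace' -> 'baddd' left to right:
  Step 1: replace d->b
  Step 2: keep 'a'
  Step 3: insert 'd' [insertion #1]
  Step 4: replace c->d
  Step 5: replace e->d
Total insertions: 1

1


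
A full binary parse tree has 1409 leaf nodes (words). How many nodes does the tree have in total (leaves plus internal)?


Leaf nodes (terminals): 1409
Internal nodes = n - 1 = 1409 - 1 = 1408
Total = leaves + internal = 1409 + 1408 = 2817

2817


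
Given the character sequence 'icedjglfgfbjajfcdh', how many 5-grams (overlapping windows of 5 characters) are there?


String 'icedjglfgfbjajfcdh' has length L = 18.
Number of overlapping n-grams = L - n + 1
Substituting: 18 - 5 + 1 = 14

14


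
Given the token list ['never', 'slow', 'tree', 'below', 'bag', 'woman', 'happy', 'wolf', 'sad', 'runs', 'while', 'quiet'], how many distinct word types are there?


Listing all tokens and tracking unique types:
  Token 1: 'never' -> NEW (unique so far: 1)
  Token 2: 'slow' -> NEW (unique so far: 2)
  Token 3: 'tree' -> NEW (unique so far: 3)
  Token 4: 'below' -> NEW (unique so far: 4)
  Token 5: 'bag' -> NEW (unique so far: 5)
  Token 6: 'woman' -> NEW (unique so far: 6)
  Token 7: 'happy' -> NEW (unique so far: 7)
  Token 8: 'wolf' -> NEW (unique so far: 8)
  Token 9: 'sad' -> NEW (unique so far: 9)
  Token 10: 'runs' -> NEW (unique so far: 10)
  Token 11: 'while' -> NEW (unique so far: 11)
  Token 12: 'quiet' -> NEW (unique so far: 12)
Unique types: ('bag', 'below', 'happy', 'never', 'quiet', 'runs', 'sad', 'slow', 'tree', 'while', 'wolf', 'woman')
Vocabulary size: 12

12


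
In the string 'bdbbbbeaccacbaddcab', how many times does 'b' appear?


Scanning 'bdbbbbeaccacbaddcab' for 'b':
  Position 0: 'b' -> MATCH (count: 1)
  Position 2: 'b' -> MATCH (count: 2)
  Position 3: 'b' -> MATCH (count: 3)
  Position 4: 'b' -> MATCH (count: 4)
  Position 5: 'b' -> MATCH (count: 5)
  Position 12: 'b' -> MATCH (count: 6)
  Position 18: 'b' -> MATCH (count: 7)
Total occurrences of 'b': 7

7


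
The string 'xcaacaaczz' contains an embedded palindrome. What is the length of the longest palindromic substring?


Scanning 'xcaacaaczz' for palindromic substrings.
Substring at positions 1-7: 'caacaac'.
Check: reverse('caacaac') = 'caacaac' -> palindrome confirmed.
Neighbouring characters ('x' / 'z') break symmetry, so it cannot extend further.
No longer palindromic substring exists; longest length = 7

7


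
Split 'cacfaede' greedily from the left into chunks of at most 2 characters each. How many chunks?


'cacfaede' has 8 characters.
Chunking with max size 2:
  Chunk 1: 'ca' (positions 0-1)
  Chunk 2: 'cf' (positions 2-3)
  Chunk 3: 'ae' (positions 4-5)
  Chunk 4: 'de' (positions 6-7)
Total chunks: ceil(8 / 2) = 4

4


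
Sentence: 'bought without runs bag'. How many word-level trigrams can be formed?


Word trigrams from [4] words:
  Trigram 1: (bought without runs)
  Trigram 2: (without runs bag)
Total word trigrams: 4 - 2 = 2

2


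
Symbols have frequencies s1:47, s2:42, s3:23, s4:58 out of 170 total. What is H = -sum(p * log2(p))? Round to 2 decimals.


Computing entropy H = -sum(p_i * log2(p_i)):
  s1: p = 47/170 = 0.2765, -p*log2(p) = 0.5128
  s2: p = 42/170 = 0.2471, -p*log2(p) = 0.4983
  s3: p = 23/170 = 0.1353, -p*log2(p) = 0.3904
  s4: p = 58/170 = 0.3412, -p*log2(p) = 0.5293
H = sum of terms = 1.9308
Rounded to 2 decimals: 1.93

1.93


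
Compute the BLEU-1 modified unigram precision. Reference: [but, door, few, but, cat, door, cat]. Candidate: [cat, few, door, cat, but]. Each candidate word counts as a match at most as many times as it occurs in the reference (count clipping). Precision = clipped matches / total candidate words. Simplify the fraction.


Reference word counts: {'but': 2, 'cat': 2, 'door': 2, 'few': 1}
Checking each candidate word (with clipping):
  'cat' -> in reference (ref count 2, used 1/2) -> match (matches: 1)
  'few' -> in reference (ref count 1, used 1/1) -> match (matches: 2)
  'door' -> in reference (ref count 2, used 1/2) -> match (matches: 3)
  'cat' -> in reference (ref count 2, used 2/2) -> match (matches: 4)
  'but' -> in reference (ref count 2, used 1/2) -> match (matches: 5)
Clipped matches: 5, Candidate length: 5
Precision = 5/5 = 1

1


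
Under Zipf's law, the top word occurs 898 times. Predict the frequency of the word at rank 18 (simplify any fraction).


Zipf's law: freq(rank) = f1 / rank
f1 = 898, rank = 18
freq = 898 / 18
GCD(898, 18) = 2
Simplified: 449/9

449/9


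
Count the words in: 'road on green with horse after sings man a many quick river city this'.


Counting words by splitting on spaces:
  Word 1: 'road'
  Word 2: 'on'
  Word 3: 'green'
  Word 4: 'with'
  Word 5: 'horse'
  Word 6: 'after'
  Word 7: 'sings'
  Word 8: 'man'
  Word 9: 'a'
  Word 10: 'many'
  Word 11: 'quick'
  Word 12: 'river'
  Word 13: 'city'
  Word 14: 'this'
Total words: 14

14


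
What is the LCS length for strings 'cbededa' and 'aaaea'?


DP table for LCS of 'cbededa' and 'aaaea':
       a  a  a  e  a
    0  0  0  0  0  0
  c 0  0  0  0  0  0
  b 0  0  0  0  0  0
  e 0  0  0  0  1  1
  d 0  0  0  0  1  1
  e 0  0  0  0  1  1
  d 0  0  0  0  1  1
  a 0  1  1  1  1  2
LCS: 'ea'
LCS length = 2

2


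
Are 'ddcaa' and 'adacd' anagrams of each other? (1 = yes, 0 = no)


Sort characters of 'ddcaa': 'aacdd'
Sort characters of 'adacd': 'aacdd'
Sorted forms match -> they ARE anagrams
Result: 1

1


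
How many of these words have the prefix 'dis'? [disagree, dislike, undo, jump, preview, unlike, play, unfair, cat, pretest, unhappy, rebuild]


Checking each word for prefix 'dis':
  'disagree' -> YES, starts with 'dis' (count: 1)
  'dislike' -> YES, starts with 'dis' (count: 2)
  'undo' -> no (count: 2)
  'jump' -> no (count: 2)
  'preview' -> no (count: 2)
  'unlike' -> no (count: 2)
  'play' -> no (count: 2)
  'unfair' -> no (count: 2)
  'cat' -> no (count: 2)
  'pretest' -> no (count: 2)
  'unhappy' -> no (count: 2)
  'rebuild' -> no (count: 2)
Total with prefix 'dis': 2

2


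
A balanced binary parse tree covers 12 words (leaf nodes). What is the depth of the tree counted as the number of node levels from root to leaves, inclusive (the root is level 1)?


In a balanced binary tree with n leaves the deepest leaf is ceil(log2(n)) edges below the root,
so counting node levels inclusive of root and leaves gives ceil(log2(n)) + 1 levels.
log2(12) = 3.5850
ceil(3.5850) = 4
levels = 4 + 1 = 5

5


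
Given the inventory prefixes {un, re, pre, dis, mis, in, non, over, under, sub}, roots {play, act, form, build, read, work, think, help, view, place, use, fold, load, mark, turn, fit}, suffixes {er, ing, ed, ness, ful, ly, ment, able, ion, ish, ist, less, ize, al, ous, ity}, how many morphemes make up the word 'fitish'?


Segmenting 'fitish' against the inventory:
  'fit' -> root (morpheme 1)
  'ish' -> suffix (morpheme 2)
Total morphemes: 2

2


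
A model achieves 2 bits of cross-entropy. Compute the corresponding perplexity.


Perplexity formula: PP = 2^H
H = 2
PP = 2^2
Steps: 2^1 = 2, 2^2 = 4
PP = 4

4


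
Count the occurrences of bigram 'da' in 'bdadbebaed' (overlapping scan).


Scanning 'bdadbebaed' for bigram 'da':
  Position 0: 'bd' -> no
  Position 1: 'da' -> MATCH
  Position 2: 'ad' -> no
  Position 3: 'db' -> no
  Position 4: 'be' -> no
  Position 5: 'eb' -> no
  Position 6: 'ba' -> no
  Position 7: 'ae' -> no
  Position 8: 'ed' -> no
Total matches: 1

1


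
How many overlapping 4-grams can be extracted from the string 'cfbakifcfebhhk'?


String 'cfbakifcfebhhk' has length L = 14.
Number of overlapping n-grams = L - n + 1
Substituting: 14 - 4 + 1 = 11

11


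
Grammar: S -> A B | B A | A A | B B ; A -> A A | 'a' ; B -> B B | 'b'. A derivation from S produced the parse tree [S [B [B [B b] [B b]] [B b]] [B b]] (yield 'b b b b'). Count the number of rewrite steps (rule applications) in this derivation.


Every bracketed nonterminal node [X ...] in the tree is produced by exactly one rule application.
Reading the tree off as a leftmost derivation:
  Step 1: S  =>  B B   (applied S -> B B)
  Step 2: B B  =>  B B B   (applied B -> B B)
  Step 3: B B B  =>  B B B B   (applied B -> B B)
  Step 4: B B B B  =>  b B B B   (applied B -> b)
  Step 5: b B B B  =>  b b B B   (applied B -> b)
  Step 6: b b B B  =>  b b b B   (applied B -> b)
  Step 7: b b b B  =>  b b b b   (applied B -> b)
Final yield: b b b b
Total rewrite steps: 7

7


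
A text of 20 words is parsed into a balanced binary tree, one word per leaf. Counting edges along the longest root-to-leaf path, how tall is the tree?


In a balanced binary tree with n leaves the deepest leaf is ceil(log2(n)) edges below the root.
log2(20) = 4.3219
ceil(4.3219) = 5
height (edges) = 5

5


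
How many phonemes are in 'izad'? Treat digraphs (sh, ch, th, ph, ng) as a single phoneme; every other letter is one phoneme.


Parsing 'izad' greedily, digraphs first:
  'i' -> vowel phoneme (phonemes so far: 1)
  'z' -> consonant phoneme (phonemes so far: 2)
  'a' -> vowel phoneme (phonemes so far: 3)
  'd' -> consonant phoneme (phonemes so far: 4)
Total phonemes: 4

4


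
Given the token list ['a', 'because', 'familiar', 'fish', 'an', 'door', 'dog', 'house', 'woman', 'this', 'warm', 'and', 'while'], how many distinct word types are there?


Listing all tokens and tracking unique types:
  Token 1: 'a' -> NEW (unique so far: 1)
  Token 2: 'because' -> NEW (unique so far: 2)
  Token 3: 'familiar' -> NEW (unique so far: 3)
  Token 4: 'fish' -> NEW (unique so far: 4)
  Token 5: 'an' -> NEW (unique so far: 5)
  Token 6: 'door' -> NEW (unique so far: 6)
  Token 7: 'dog' -> NEW (unique so far: 7)
  Token 8: 'house' -> NEW (unique so far: 8)
  Token 9: 'woman' -> NEW (unique so far: 9)
  Token 10: 'this' -> NEW (unique so far: 10)
  Token 11: 'warm' -> NEW (unique so far: 11)
  Token 12: 'and' -> NEW (unique so far: 12)
  Token 13: 'while' -> NEW (unique so far: 13)
Unique types: ('a', 'an', 'and', 'because', 'dog', 'door', 'familiar', 'fish', 'house', 'this', 'warm', 'while', 'woman')
Vocabulary size: 13

13


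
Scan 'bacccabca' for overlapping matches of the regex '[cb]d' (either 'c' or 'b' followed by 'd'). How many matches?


Pattern: [cb]d means either 'c' or 'b' followed by 'd'.
Scanning 'bacccabca' position-by-position:
  Pos 0: window 'ba' -> no
  Pos 1: window 'ac' -> no
  Pos 2: window 'cc' -> no
  Pos 3: window 'cc' -> no
  Pos 4: window 'ca' -> no
  Pos 5: window 'ab' -> no
  Pos 6: window 'bc' -> no
  Pos 7: window 'ca' -> no
  Pos 8: window 'a' -> no
Total matches: 0

0


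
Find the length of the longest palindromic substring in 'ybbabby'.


Scanning 'ybbabby' for palindromic substrings.
Substring at positions 0-6: 'ybbabby'.
Check: reverse('ybbabby') = 'ybbabby' -> palindrome confirmed.
No longer palindromic substring exists; longest length = 7

7


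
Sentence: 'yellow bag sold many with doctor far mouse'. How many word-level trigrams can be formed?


Word trigrams from [8] words:
  Trigram 1: (yellow bag sold)
  Trigram 2: (bag sold many)
  Trigram 3: (sold many with)
  Trigram 4: (many with doctor)
  Trigram 5: (with doctor far)
  Trigram 6: (doctor far mouse)
Total word trigrams: 8 - 2 = 6

6


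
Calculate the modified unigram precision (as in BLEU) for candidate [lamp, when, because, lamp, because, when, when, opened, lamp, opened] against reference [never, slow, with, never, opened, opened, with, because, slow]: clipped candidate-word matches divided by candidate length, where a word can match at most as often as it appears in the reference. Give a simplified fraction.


Reference word counts: {'because': 1, 'never': 2, 'opened': 2, 'slow': 2, 'with': 2}
Checking each candidate word (with clipping):
  'lamp' -> not in reference -> no match (matches: 0)
  'when' -> not in reference -> no match (matches: 0)
  'because' -> in reference (ref count 1, used 1/1) -> match (matches: 1)
  'lamp' -> not in reference -> no match (matches: 1)
  'because' -> ref count 1 already used up (1/1) -> clipped, no match (matches: 1)
  'when' -> not in reference -> no match (matches: 1)
  'when' -> not in reference -> no match (matches: 1)
  'opened' -> in reference (ref count 2, used 1/2) -> match (matches: 2)
  'lamp' -> not in reference -> no match (matches: 2)
  'opened' -> in reference (ref count 2, used 2/2) -> match (matches: 3)
Clipped matches: 3, Candidate length: 10
Precision = 3/10

3/10


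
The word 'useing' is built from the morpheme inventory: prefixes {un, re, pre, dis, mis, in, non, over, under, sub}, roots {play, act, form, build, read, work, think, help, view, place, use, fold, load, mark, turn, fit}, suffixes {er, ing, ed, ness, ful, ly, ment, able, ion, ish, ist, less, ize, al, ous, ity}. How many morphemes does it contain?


Segmenting 'useing' against the inventory:
  'use' -> root (morpheme 1)
  'ing' -> suffix (morpheme 2)
Total morphemes: 2

2


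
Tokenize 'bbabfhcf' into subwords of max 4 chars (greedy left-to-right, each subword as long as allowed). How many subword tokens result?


'bbabfhcf' has 8 characters.
Chunking with max size 4:
  Chunk 1: 'bbab' (positions 0-3)
  Chunk 2: 'fhcf' (positions 4-7)
Total chunks: ceil(8 / 4) = 2

2


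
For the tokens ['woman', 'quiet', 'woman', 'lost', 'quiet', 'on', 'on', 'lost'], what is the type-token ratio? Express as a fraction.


Tokens: 8
Unique types: ('lost', 'on', 'quiet', 'woman') = 4
TTR = 4/8
Simplify: divide both by 4 -> 1/2
TTR = 1/2

1/2


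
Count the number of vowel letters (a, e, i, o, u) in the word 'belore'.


Scanning each character of 'belore':
  Position 1: 'b' -> consonant (running count: 0)
  Position 2: 'e' -> vowel (running count: 1)
  Position 3: 'l' -> consonant (running count: 1)
  Position 4: 'o' -> vowel (running count: 2)
  Position 5: 'r' -> consonant (running count: 2)
  Position 6: 'e' -> vowel (running count: 3)
Total vowels: 3

3


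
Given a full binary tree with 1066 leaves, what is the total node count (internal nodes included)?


Leaf nodes (terminals): 1066
Internal nodes = n - 1 = 1066 - 1 = 1065
Total = leaves + internal = 1066 + 1065 = 2131

2131


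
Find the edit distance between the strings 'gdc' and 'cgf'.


Building DP table for s1='gdc' (len 3) and s2='cgf' (len 3):
       c  g  f
    0  1  2  3
  g 1  1  1  2
  d 2  2  2  2
  c 3  2  3  3
Edit distance = dp[3][3] = 3

3


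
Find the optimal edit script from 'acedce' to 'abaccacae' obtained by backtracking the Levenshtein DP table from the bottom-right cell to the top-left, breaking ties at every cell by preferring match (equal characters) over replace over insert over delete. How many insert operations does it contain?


Edit distance = 5. Backtracking from cell (6, 9) with preference match > replace > insert > delete,
then listing the resulting alignment 'acedce' -> 'abaccacae' left to right:
  Step 1: insert 'a' [insertion #1]
  Step 2: insert 'b' [insertion #2]
  Step 3: keep 'a'
  Step 4: keep 'c'
  Step 5: replace e->c
  Step 6: replace d->a
  Step 7: keep 'c'
  Step 8: insert 'a' [insertion #3]
  Step 9: keep 'e'
Total insertions: 3

3


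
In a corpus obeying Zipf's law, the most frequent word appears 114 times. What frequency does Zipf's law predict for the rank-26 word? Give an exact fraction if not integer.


Zipf's law: freq(rank) = f1 / rank
f1 = 114, rank = 26
freq = 114 / 26
GCD(114, 26) = 2
Simplified: 57/13

57/13


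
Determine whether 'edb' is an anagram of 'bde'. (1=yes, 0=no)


Sort characters of 'edb': 'bde'
Sort characters of 'bde': 'bde'
Sorted forms match -> they ARE anagrams
Result: 1

1


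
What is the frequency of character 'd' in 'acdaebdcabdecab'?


Scanning 'acdaebdcabdecab' for 'd':
  Position 2: 'd' -> MATCH (count: 1)
  Position 6: 'd' -> MATCH (count: 2)
  Position 10: 'd' -> MATCH (count: 3)
Total occurrences of 'd': 3

3


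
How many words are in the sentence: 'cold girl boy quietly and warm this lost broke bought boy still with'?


Counting words by splitting on spaces:
  Word 1: 'cold'
  Word 2: 'girl'
  Word 3: 'boy'
  Word 4: 'quietly'
  Word 5: 'and'
  Word 6: 'warm'
  Word 7: 'this'
  Word 8: 'lost'
  Word 9: 'broke'
  Word 10: 'bought'
  Word 11: 'boy'
  Word 12: 'still'
  Word 13: 'with'
Total words: 13

13


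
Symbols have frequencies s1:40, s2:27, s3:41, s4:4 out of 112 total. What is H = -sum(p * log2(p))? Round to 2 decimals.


Computing entropy H = -sum(p_i * log2(p_i)):
  s1: p = 40/112 = 0.3571, -p*log2(p) = 0.5305
  s2: p = 27/112 = 0.2411, -p*log2(p) = 0.4948
  s3: p = 41/112 = 0.3661, -p*log2(p) = 0.5307
  s4: p = 4/112 = 0.0357, -p*log2(p) = 0.1717
H = sum of terms = 1.7277
Rounded to 2 decimals: 1.73

1.73


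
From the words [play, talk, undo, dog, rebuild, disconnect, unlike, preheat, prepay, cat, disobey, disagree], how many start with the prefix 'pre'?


Checking each word for prefix 'pre':
  'play' -> no (count: 0)
  'talk' -> no (count: 0)
  'undo' -> no (count: 0)
  'dog' -> no (count: 0)
  'rebuild' -> no (count: 0)
  'disconnect' -> no (count: 0)
  'unlike' -> no (count: 0)
  'preheat' -> YES, starts with 'pre' (count: 1)
  'prepay' -> YES, starts with 'pre' (count: 2)
  'cat' -> no (count: 2)
  'disobey' -> no (count: 2)
  'disagree' -> no (count: 2)
Total with prefix 'pre': 2

2


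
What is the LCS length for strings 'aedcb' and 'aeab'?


DP table for LCS of 'aedcb' and 'aeab':
       a  e  a  b
    0  0  0  0  0
  a 0  1  1  1  1
  e 0  1  2  2  2
  d 0  1  2  2  2
  c 0  1  2  2  2
  b 0  1  2  2  3
LCS: 'aeb'
LCS length = 3

3


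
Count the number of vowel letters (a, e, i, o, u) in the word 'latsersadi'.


Scanning each character of 'latsersadi':
  Position 1: 'l' -> consonant (running count: 0)
  Position 2: 'a' -> vowel (running count: 1)
  Position 3: 't' -> consonant (running count: 1)
  Position 4: 's' -> consonant (running count: 1)
  Position 5: 'e' -> vowel (running count: 2)
  Position 6: 'r' -> consonant (running count: 2)
  Position 7: 's' -> consonant (running count: 2)
  Position 8: 'a' -> vowel (running count: 3)
  Position 9: 'd' -> consonant (running count: 3)
  Position 10: 'i' -> vowel (running count: 4)
Total vowels: 4

4


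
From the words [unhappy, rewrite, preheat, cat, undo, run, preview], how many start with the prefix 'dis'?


Checking each word for prefix 'dis':
  'unhappy' -> no (count: 0)
  'rewrite' -> no (count: 0)
  'preheat' -> no (count: 0)
  'cat' -> no (count: 0)
  'undo' -> no (count: 0)
  'run' -> no (count: 0)
  'preview' -> no (count: 0)
Total with prefix 'dis': 0

0


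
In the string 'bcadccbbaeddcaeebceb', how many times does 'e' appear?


Scanning 'bcadccbbaeddcaeebceb' for 'e':
  Position 9: 'e' -> MATCH (count: 1)
  Position 14: 'e' -> MATCH (count: 2)
  Position 15: 'e' -> MATCH (count: 3)
  Position 18: 'e' -> MATCH (count: 4)
Total occurrences of 'e': 4

4


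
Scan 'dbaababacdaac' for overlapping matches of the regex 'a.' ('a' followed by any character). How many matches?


Pattern: a. means 'a' followed by any character.
Scanning 'dbaababacdaac' position-by-position:
  Pos 0: window 'db' -> no
  Pos 1: window 'ba' -> no
  Pos 2: window 'aa' -> MATCH
  Pos 3: window 'ab' -> MATCH
  Pos 4: window 'ba' -> no
  Pos 5: window 'ab' -> MATCH
  Pos 6: window 'ba' -> no
  Pos 7: window 'ac' -> MATCH
  Pos 8: window 'cd' -> no
  Pos 9: window 'da' -> no
  Pos 10: window 'aa' -> MATCH
  Pos 11: window 'ac' -> MATCH
  Pos 12: window 'c' -> no
Total matches: 6

6


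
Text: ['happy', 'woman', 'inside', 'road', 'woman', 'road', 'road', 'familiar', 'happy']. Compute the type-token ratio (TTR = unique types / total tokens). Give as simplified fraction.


Tokens: 9
Unique types: ('familiar', 'happy', 'inside', 'road', 'woman') = 5
TTR = 5/9
Already in lowest terms.

5/9


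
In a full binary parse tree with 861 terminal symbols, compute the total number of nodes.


Leaf nodes (terminals): 861
Internal nodes = n - 1 = 861 - 1 = 860
Total = leaves + internal = 861 + 860 = 1721

1721


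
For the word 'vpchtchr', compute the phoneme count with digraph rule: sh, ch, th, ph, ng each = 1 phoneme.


Parsing 'vpchtchr' greedily, digraphs first:
  'v' -> consonant phoneme (phonemes so far: 1)
  'p' -> consonant phoneme (phonemes so far: 2)
  'ch' -> digraph (1 consonant phoneme) (phonemes so far: 3)
  't' -> consonant phoneme (phonemes so far: 4)
  'ch' -> digraph (1 consonant phoneme) (phonemes so far: 5)
  'r' -> consonant phoneme (phonemes so far: 6)
Total phonemes: 6

6


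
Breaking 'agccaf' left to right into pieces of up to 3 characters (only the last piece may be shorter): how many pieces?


'agccaf' has 6 characters.
Chunking with max size 3:
  Chunk 1: 'agc' (positions 0-2)
  Chunk 2: 'caf' (positions 3-5)
Total chunks: ceil(6 / 3) = 2

2


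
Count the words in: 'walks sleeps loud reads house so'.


Counting words by splitting on spaces:
  Word 1: 'walks'
  Word 2: 'sleeps'
  Word 3: 'loud'
  Word 4: 'reads'
  Word 5: 'house'
  Word 6: 'so'
Total words: 6

6


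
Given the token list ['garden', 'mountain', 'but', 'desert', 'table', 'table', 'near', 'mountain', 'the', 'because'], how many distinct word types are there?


Listing all tokens and tracking unique types:
  Token 1: 'garden' -> NEW (unique so far: 1)
  Token 2: 'mountain' -> NEW (unique so far: 2)
  Token 3: 'but' -> NEW (unique so far: 3)
  Token 4: 'desert' -> NEW (unique so far: 4)
  Token 5: 'table' -> NEW (unique so far: 5)
  Token 6: 'table' -> duplicate (unique so far: 5)
  Token 7: 'near' -> NEW (unique so far: 6)
  Token 8: 'mountain' -> duplicate (unique so far: 6)
  Token 9: 'the' -> NEW (unique so far: 7)
  Token 10: 'because' -> NEW (unique so far: 8)
Unique types: ('because', 'but', 'desert', 'garden', 'mountain', 'near', 'table', 'the')
Vocabulary size: 8

8


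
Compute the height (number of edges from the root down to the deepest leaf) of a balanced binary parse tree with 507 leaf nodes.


In a balanced binary tree with n leaves the deepest leaf is ceil(log2(n)) edges below the root.
log2(507) = 8.9858
ceil(8.9858) = 9
height (edges) = 9

9


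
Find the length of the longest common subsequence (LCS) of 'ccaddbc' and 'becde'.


DP table for LCS of 'ccaddbc' and 'becde':
       b  e  c  d  e
    0  0  0  0  0  0
  c 0  0  0  1  1  1
  c 0  0  0  1  1  1
  a 0  0  0  1  1  1
  d 0  0  0  1  2  2
  d 0  0  0  1  2  2
  b 0  1  1  1  2  2
  c 0  1  1  2  2  2
LCS: 'cd'
LCS length = 2

2


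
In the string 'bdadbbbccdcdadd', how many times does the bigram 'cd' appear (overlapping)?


Scanning 'bdadbbbccdcdadd' for bigram 'cd':
  Position 0: 'bd' -> no
  Position 1: 'da' -> no
  Position 2: 'ad' -> no
  Position 3: 'db' -> no
  Position 4: 'bb' -> no
  Position 5: 'bb' -> no
  Position 6: 'bc' -> no
  Position 7: 'cc' -> no
  Position 8: 'cd' -> MATCH
  Position 9: 'dc' -> no
  Position 10: 'cd' -> MATCH
  Position 11: 'da' -> no
  Position 12: 'ad' -> no
  Position 13: 'dd' -> no
Total matches: 2

2


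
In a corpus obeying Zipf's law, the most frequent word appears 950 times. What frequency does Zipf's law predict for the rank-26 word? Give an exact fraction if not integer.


Zipf's law: freq(rank) = f1 / rank
f1 = 950, rank = 26
freq = 950 / 26
GCD(950, 26) = 2
Simplified: 475/13

475/13


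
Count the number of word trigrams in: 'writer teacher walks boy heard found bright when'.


Word trigrams from [8] words:
  Trigram 1: (writer teacher walks)
  Trigram 2: (teacher walks boy)
  Trigram 3: (walks boy heard)
  Trigram 4: (boy heard found)
  Trigram 5: (heard found bright)
  Trigram 6: (found bright when)
Total word trigrams: 8 - 2 = 6

6


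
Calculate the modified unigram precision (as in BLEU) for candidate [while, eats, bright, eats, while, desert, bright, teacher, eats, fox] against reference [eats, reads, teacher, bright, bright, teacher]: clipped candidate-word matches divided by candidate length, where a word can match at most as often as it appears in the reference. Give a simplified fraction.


Reference word counts: {'bright': 2, 'eats': 1, 'reads': 1, 'teacher': 2}
Checking each candidate word (with clipping):
  'while' -> not in reference -> no match (matches: 0)
  'eats' -> in reference (ref count 1, used 1/1) -> match (matches: 1)
  'bright' -> in reference (ref count 2, used 1/2) -> match (matches: 2)
  'eats' -> ref count 1 already used up (1/1) -> clipped, no match (matches: 2)
  'while' -> not in reference -> no match (matches: 2)
  'desert' -> not in reference -> no match (matches: 2)
  'bright' -> in reference (ref count 2, used 2/2) -> match (matches: 3)
  'teacher' -> in reference (ref count 2, used 1/2) -> match (matches: 4)
  'eats' -> ref count 1 already used up (1/1) -> clipped, no match (matches: 4)
  'fox' -> not in reference -> no match (matches: 4)
Clipped matches: 4, Candidate length: 10
Precision = 4/10 = 2/5

2/5


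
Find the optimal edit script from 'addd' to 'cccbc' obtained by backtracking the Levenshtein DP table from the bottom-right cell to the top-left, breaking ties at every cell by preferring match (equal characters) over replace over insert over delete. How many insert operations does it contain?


Edit distance = 5. Backtracking from cell (4, 5) with preference match > replace > insert > delete,
then listing the resulting alignment 'addd' -> 'cccbc' left to right:
  Step 1: insert 'c' [insertion #1]
  Step 2: replace a->c
  Step 3: replace d->c
  Step 4: replace d->b
  Step 5: replace d->c
Total insertions: 1

1


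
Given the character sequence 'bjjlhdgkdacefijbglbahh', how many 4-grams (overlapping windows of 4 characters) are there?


String 'bjjlhdgkdacefijbglbahh' has length L = 22.
Number of overlapping n-grams = L - n + 1
Substituting: 22 - 4 + 1 = 19

19


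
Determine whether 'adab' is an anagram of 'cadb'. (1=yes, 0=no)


Sort characters of 'adab': 'aabd'
Sort characters of 'cadb': 'abcd'
Sorted forms differ -> they are NOT anagrams
Result: 0

0


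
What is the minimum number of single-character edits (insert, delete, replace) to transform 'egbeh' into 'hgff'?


Building DP table for s1='egbeh' (len 5) and s2='hgff' (len 4):
       h  g  f  f
    0  1  2  3  4
  e 1  1  2  3  4
  g 2  2  1  2  3
  b 3  3  2  2  3
  e 4  4  3  3  3
  h 5  4  4  4  4
Edit distance = dp[5][4] = 4

4


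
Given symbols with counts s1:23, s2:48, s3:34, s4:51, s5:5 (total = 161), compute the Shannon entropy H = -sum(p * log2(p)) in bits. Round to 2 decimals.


Computing entropy H = -sum(p_i * log2(p_i)):
  s1: p = 23/161 = 0.1429, -p*log2(p) = 0.4011
  s2: p = 48/161 = 0.2981, -p*log2(p) = 0.5205
  s3: p = 34/161 = 0.2112, -p*log2(p) = 0.4738
  s4: p = 51/161 = 0.3168, -p*log2(p) = 0.5254
  s5: p = 5/161 = 0.0311, -p*log2(p) = 0.1556
H = sum of terms = 2.0764
Rounded to 2 decimals: 2.08

2.08


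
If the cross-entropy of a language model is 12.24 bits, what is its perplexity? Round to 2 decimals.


Perplexity formula: PP = 2^H
H = 12.24
PP = 2^12.24
Decompose: 2^12.24 = 2^12 * 2^0.24
2^12 = 4096, 2^0.24 ~ 1.1809927
PP ~ 4096 * 1.1809927 = 4837.3460992
Rounded to 2 decimals: 4837.35

4837.35


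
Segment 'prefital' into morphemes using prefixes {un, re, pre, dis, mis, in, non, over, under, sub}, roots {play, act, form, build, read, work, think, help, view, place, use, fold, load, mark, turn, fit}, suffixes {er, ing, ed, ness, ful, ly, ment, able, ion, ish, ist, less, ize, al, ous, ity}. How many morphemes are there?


Segmenting 'prefital' against the inventory:
  'pre' -> prefix (morpheme 1)
  'fit' -> root (morpheme 2)
  'al' -> suffix (morpheme 3)
Total morphemes: 3

3


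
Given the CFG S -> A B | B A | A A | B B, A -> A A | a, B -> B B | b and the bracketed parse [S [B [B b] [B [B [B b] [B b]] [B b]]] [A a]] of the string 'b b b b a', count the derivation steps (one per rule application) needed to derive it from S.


Every bracketed nonterminal node [X ...] in the tree is produced by exactly one rule application.
Reading the tree off as a leftmost derivation:
  Step 1: S  =>  B A   (applied S -> B A)
  Step 2: B A  =>  B B A   (applied B -> B B)
  Step 3: B B A  =>  b B A   (applied B -> b)
  Step 4: b B A  =>  b B B A   (applied B -> B B)
  Step 5: b B B A  =>  b B B B A   (applied B -> B B)
  Step 6: b B B B A  =>  b b B B A   (applied B -> b)
  Step 7: b b B B A  =>  b b b B A   (applied B -> b)
  Step 8: b b b B A  =>  b b b b A   (applied B -> b)
  Step 9: b b b b A  =>  b b b b a   (applied A -> a)
Final yield: b b b b a
Total rewrite steps: 9

9


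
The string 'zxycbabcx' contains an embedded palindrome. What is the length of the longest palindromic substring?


Scanning 'zxycbabcx' for palindromic substrings.
Substring at positions 3-7: 'cbabc'.
Check: reverse('cbabc') = 'cbabc' -> palindrome confirmed.
Neighbouring characters ('y' / 'x') break symmetry, so it cannot extend further.
No longer palindromic substring exists; longest length = 5

5


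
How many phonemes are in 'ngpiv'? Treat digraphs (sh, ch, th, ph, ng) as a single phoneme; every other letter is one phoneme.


Parsing 'ngpiv' greedily, digraphs first:
  'ng' -> digraph (1 consonant phoneme) (phonemes so far: 1)
  'p' -> consonant phoneme (phonemes so far: 2)
  'i' -> vowel phoneme (phonemes so far: 3)
  'v' -> consonant phoneme (phonemes so far: 4)
Total phonemes: 4

4


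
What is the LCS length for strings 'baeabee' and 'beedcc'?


DP table for LCS of 'baeabee' and 'beedcc':
       b  e  e  d  c  c
    0  0  0  0  0  0  0
  b 0  1  1  1  1  1  1
  a 0  1  1  1  1  1  1
  e 0  1  2  2  2  2  2
  a 0  1  2  2  2  2  2
  b 0  1  2  2  2  2  2
  e 0  1  2  3  3  3  3
  e 0  1  2  3  3  3  3
LCS: 'bee'
LCS length = 3

3


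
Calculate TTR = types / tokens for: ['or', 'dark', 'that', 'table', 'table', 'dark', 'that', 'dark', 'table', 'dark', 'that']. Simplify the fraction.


Tokens: 11
Unique types: ('dark', 'or', 'table', 'that') = 4
TTR = 4/11
Already in lowest terms.

4/11


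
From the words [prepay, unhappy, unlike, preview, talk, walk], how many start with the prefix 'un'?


Checking each word for prefix 'un':
  'prepay' -> no (count: 0)
  'unhappy' -> YES, starts with 'un' (count: 1)
  'unlike' -> YES, starts with 'un' (count: 2)
  'preview' -> no (count: 2)
  'talk' -> no (count: 2)
  'walk' -> no (count: 2)
Total with prefix 'un': 2

2
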